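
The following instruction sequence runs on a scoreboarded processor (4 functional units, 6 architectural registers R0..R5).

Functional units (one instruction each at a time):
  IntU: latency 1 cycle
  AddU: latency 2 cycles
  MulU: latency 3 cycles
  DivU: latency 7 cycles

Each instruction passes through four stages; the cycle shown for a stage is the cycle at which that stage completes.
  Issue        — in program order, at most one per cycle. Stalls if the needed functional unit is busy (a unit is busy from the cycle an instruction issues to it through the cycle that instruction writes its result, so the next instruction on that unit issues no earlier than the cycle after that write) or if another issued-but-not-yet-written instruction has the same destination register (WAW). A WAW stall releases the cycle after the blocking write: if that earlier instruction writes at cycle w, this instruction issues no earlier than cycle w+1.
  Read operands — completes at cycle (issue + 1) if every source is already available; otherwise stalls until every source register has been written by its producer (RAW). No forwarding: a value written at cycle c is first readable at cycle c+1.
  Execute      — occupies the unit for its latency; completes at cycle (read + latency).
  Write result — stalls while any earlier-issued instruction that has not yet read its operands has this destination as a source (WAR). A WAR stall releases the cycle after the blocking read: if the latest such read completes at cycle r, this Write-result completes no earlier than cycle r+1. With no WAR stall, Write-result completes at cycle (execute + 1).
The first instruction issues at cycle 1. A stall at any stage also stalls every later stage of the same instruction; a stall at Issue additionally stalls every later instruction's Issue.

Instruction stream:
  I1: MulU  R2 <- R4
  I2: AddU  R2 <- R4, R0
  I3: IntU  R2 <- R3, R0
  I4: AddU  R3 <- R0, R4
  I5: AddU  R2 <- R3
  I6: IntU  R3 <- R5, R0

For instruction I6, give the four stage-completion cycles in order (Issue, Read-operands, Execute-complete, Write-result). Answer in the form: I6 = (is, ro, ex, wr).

I6 = (19, 20, 21, 22)

cycle 1: I1→MulU
cycle 2: I1 RO
cycle 5: I1 EX
cycle 6: I1 WR R2
cycle 7: I2→AddU
cycle 8: I2 RO
cycle 10: I2 EX
cycle 11: I2 WR R2
cycle 12: I3→IntU
cycle 13: I3 RO, I4→AddU
cycle 14: I3 EX, I4 RO
cycle 15: I3 WR R2
cycle 16: I4 EX
cycle 17: I4 WR R3
cycle 18: I5→AddU
cycle 19: I5 RO, I6→IntU
cycle 20: I6 RO
cycle 21: I5 EX, I6 EX
cycle 22: I5 WR R2, I6 WR R3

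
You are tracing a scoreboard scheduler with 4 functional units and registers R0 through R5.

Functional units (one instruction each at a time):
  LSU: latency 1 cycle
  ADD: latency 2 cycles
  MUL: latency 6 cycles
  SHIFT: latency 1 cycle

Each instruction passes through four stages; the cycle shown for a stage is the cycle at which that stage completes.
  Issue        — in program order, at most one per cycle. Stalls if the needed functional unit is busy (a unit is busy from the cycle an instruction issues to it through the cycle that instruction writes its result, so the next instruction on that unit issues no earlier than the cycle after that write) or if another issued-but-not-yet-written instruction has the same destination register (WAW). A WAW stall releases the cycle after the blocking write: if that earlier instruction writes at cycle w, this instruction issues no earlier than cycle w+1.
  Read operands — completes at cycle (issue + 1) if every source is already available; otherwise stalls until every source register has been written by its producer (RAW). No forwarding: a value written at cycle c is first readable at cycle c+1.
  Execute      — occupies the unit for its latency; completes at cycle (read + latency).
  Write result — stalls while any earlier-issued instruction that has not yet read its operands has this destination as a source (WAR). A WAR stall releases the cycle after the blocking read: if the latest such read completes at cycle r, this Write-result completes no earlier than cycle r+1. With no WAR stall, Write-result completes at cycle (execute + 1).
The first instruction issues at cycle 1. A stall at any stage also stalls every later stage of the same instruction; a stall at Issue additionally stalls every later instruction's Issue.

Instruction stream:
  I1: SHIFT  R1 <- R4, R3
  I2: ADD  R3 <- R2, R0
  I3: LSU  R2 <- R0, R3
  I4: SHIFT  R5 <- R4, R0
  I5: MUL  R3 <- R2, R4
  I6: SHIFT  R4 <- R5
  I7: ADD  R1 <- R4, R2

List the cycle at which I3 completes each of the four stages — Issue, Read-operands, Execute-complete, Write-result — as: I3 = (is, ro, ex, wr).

t=1  I1 dispatched to SHIFT
t=2  I1 operands ready, I2 dispatched to ADD
t=3  I1 complete, I2 operands ready, I3 dispatched to LSU
t=4  R1←I1
t=5  I2 complete, I4 dispatched to SHIFT
t=6  R3←I2, I4 operands ready
t=7  I3 operands ready, I4 complete, I5 dispatched to MUL
t=8  I3 complete, R5←I4
t=9  R2←I3, I6 dispatched to SHIFT
t=10  I5 operands ready, I6 operands ready, I7 dispatched to ADD
t=11  I6 complete
t=12  R4←I6
t=13  I7 operands ready
t=15  I7 complete
t=16  I5 complete, R1←I7
t=17  R3←I5

I3 = (3, 7, 8, 9)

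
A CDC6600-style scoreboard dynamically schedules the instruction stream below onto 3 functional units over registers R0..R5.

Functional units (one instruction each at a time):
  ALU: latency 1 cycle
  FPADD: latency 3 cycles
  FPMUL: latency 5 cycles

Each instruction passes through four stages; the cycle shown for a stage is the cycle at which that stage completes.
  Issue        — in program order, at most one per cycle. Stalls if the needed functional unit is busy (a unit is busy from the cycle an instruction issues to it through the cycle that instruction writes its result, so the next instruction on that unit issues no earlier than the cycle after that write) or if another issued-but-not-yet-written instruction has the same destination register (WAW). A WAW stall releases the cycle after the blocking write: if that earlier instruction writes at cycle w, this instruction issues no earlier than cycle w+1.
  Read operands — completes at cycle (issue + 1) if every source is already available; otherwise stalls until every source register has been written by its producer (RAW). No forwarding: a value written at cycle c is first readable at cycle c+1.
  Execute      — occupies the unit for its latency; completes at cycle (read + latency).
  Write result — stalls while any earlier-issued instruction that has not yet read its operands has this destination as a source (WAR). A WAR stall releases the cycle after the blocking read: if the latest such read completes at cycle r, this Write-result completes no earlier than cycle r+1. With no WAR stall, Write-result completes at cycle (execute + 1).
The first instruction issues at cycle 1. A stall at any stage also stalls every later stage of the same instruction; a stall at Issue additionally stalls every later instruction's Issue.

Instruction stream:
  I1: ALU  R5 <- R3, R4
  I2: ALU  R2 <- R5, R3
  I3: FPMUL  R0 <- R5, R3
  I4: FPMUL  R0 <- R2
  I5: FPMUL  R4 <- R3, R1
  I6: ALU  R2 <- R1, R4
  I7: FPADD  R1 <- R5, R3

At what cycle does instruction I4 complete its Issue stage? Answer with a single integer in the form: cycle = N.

cycle = 14

I1 -> (1, 2, 3, 4)
I2 -> (5, 6, 7, 8)  // struct: ALU busy until I1 writes@4
I3 -> (6, 7, 12, 13)
I4 -> (14, 15, 20, 21)  // struct: FPMUL busy until I3 writes@13
I5 -> (22, 23, 28, 29)  // struct: FPMUL busy until I4 writes@21
I6 -> (23, 30, 31, 32)  // RAW R4: wait I5 write@29
I7 -> (24, 25, 28, 31)  // WAR R1: wait I6 read@30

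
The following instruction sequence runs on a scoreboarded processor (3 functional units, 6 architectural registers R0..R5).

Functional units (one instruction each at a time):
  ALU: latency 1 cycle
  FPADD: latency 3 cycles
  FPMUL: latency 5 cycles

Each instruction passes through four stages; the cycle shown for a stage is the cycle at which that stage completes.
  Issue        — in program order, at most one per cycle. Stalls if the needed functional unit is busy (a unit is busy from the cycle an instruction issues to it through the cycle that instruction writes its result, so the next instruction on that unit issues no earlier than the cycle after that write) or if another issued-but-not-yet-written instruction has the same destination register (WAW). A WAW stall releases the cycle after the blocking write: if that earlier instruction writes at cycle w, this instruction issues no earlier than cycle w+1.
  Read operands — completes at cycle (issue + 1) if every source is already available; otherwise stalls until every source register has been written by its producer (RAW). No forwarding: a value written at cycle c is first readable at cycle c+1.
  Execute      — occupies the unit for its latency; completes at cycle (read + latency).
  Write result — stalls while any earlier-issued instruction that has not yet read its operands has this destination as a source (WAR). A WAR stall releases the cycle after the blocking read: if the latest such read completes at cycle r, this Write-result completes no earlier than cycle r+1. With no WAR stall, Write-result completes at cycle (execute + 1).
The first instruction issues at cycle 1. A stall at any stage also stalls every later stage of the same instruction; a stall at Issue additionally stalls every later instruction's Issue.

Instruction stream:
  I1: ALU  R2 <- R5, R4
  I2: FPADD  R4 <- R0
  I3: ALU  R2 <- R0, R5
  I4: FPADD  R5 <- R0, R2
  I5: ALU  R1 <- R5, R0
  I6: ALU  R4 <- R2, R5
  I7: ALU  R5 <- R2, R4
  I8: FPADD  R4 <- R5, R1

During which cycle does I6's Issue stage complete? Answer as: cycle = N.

cycle = 17

I1 -> (1, 2, 3, 4)
I2 -> (2, 3, 6, 7)
I3 -> (5, 6, 7, 8)  // struct: ALU busy until I1 writes@4
I4 -> (8, 9, 12, 13)  // struct: FPADD busy until I2 writes@7
I5 -> (9, 14, 15, 16)  // RAW R5: wait I4 write@13
I6 -> (17, 18, 19, 20)  // struct: ALU busy until I5 writes@16
I7 -> (21, 22, 23, 24)  // struct: ALU busy until I6 writes@20
I8 -> (22, 25, 28, 29)  // RAW R5: wait I7 write@24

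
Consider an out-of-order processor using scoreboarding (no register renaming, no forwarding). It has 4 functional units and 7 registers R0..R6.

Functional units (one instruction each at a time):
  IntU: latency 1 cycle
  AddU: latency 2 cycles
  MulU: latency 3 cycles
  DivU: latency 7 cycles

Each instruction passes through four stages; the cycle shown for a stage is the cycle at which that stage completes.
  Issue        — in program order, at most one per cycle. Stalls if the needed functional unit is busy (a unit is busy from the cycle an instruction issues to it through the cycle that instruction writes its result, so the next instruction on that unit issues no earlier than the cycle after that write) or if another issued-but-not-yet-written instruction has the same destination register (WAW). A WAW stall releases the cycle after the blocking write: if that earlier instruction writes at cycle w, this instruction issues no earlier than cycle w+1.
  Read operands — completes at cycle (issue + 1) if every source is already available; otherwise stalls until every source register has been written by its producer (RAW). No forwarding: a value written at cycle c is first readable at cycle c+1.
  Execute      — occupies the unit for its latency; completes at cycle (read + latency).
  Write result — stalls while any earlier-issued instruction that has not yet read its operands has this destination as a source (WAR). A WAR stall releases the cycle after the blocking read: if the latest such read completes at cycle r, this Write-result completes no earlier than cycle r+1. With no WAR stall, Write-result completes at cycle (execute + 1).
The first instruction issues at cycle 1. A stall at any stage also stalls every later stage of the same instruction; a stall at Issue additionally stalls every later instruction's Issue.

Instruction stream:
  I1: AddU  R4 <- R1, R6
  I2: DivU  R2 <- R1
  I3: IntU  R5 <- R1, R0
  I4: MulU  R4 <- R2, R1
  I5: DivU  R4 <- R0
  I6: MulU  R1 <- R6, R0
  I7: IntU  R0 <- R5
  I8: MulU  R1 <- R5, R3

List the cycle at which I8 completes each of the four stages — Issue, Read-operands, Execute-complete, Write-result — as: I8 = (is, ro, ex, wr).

[I1] 1/2/4/5
[I2] 2/3/10/11
[I3] 3/4/5/6
[I4] 6/12/15/16  (WAW R4: wait I1 write@5; RAW R2: wait I2 write@11)
[I5] 17/18/25/26  (WAW R4: wait I4 write@16)
[I6] 18/19/22/23
[I7] 19/20/21/22
[I8] 24/25/28/29  (struct: MulU busy until I6 writes@23)

I8 = (24, 25, 28, 29)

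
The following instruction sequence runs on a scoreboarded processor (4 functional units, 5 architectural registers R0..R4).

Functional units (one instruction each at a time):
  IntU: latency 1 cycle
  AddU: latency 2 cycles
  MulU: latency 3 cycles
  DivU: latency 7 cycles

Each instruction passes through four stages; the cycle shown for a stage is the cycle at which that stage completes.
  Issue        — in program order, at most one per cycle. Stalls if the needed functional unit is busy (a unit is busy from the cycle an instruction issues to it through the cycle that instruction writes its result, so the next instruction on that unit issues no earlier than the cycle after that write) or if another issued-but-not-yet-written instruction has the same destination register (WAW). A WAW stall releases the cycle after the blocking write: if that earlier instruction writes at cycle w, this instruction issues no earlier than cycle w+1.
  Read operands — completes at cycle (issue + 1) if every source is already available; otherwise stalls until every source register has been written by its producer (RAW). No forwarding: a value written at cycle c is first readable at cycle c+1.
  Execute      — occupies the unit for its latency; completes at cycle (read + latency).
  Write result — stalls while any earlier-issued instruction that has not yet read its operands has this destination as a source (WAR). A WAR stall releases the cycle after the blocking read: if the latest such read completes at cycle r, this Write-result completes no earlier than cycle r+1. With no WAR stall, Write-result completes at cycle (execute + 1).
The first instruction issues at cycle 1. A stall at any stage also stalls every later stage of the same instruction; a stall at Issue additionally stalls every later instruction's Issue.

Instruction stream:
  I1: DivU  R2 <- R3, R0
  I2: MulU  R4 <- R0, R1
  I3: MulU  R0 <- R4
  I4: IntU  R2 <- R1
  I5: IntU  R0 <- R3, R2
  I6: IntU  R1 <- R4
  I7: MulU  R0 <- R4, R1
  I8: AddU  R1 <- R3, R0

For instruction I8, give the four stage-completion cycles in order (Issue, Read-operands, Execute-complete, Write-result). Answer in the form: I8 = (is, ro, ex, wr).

cycle 1: issue I1 (DivU)
cycle 2: I1 read-ops, issue I2 (MulU)
cycle 3: I2 read-ops
cycle 6: I2 finished on MulU
cycle 7: I2→R4
cycle 8: issue I3 (MulU)
cycle 9: I1 finished on DivU, I3 read-ops
cycle 10: I1→R2
cycle 11: issue I4 (IntU)
cycle 12: I3 finished on MulU, I4 read-ops
cycle 13: I3→R0, I4 finished on IntU
cycle 14: I4→R2
cycle 15: issue I5 (IntU)
cycle 16: I5 read-ops
cycle 17: I5 finished on IntU
cycle 18: I5→R0
cycle 19: issue I6 (IntU)
cycle 20: I6 read-ops, issue I7 (MulU)
cycle 21: I6 finished on IntU
cycle 22: I6→R1
cycle 23: I7 read-ops, issue I8 (AddU)
cycle 26: I7 finished on MulU
cycle 27: I7→R0
cycle 28: I8 read-ops
cycle 30: I8 finished on AddU
cycle 31: I8→R1

I8 = (23, 28, 30, 31)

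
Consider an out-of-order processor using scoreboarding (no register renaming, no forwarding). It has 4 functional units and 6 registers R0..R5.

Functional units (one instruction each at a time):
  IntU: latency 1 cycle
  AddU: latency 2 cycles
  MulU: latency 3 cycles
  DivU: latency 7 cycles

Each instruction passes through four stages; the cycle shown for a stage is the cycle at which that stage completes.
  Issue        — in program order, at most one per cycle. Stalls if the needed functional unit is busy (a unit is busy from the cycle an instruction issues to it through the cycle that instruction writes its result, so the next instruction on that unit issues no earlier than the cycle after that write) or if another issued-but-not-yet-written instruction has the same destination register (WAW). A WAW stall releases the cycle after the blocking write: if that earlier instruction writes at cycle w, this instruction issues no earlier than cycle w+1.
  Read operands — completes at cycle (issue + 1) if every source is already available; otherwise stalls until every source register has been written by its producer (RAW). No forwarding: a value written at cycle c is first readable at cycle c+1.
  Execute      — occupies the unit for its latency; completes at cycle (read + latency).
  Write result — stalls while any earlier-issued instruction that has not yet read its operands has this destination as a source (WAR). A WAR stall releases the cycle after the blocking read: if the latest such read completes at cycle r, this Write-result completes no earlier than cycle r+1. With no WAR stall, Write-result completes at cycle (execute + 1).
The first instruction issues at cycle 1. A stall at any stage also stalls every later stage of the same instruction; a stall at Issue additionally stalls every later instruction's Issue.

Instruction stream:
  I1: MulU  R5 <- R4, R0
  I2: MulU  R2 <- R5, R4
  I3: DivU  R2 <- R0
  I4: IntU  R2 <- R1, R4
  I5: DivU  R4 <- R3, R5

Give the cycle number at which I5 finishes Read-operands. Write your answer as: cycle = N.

cycle 1: I1 issues→MulU
cycle 2: I1 reads
cycle 5: I1 exec-done
cycle 6: I1 writes R5
cycle 7: I2 issues→MulU
cycle 8: I2 reads
cycle 11: I2 exec-done
cycle 12: I2 writes R2
cycle 13: I3 issues→DivU
cycle 14: I3 reads
cycle 21: I3 exec-done
cycle 22: I3 writes R2
cycle 23: I4 issues→IntU
cycle 24: I4 reads | I5 issues→DivU
cycle 25: I4 exec-done | I5 reads
cycle 26: I4 writes R2
cycle 32: I5 exec-done
cycle 33: I5 writes R4

cycle = 25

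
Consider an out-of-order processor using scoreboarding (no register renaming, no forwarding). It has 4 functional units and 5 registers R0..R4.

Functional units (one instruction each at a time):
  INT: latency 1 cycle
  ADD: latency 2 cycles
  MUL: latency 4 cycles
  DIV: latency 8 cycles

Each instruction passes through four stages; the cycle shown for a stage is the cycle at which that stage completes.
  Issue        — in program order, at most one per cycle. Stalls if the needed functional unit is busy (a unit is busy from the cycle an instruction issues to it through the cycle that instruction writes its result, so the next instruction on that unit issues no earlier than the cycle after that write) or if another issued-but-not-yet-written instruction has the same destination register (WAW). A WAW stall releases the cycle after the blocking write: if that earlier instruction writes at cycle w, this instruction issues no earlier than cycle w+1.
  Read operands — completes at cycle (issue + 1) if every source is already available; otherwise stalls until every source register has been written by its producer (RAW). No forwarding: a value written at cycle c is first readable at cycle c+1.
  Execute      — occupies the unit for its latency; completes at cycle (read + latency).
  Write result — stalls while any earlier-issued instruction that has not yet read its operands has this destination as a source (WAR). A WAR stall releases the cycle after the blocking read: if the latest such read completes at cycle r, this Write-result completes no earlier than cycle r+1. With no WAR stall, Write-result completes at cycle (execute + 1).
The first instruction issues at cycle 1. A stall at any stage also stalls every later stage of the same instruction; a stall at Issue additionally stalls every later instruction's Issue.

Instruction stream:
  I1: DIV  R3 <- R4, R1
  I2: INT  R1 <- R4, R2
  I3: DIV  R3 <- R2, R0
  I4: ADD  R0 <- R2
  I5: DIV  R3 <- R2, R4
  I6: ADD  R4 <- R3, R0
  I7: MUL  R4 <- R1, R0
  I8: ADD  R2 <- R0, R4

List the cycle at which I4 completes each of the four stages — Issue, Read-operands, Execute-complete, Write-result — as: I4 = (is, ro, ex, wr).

I1  is:1  ro:2  ex:10  wr:11
I2  is:2  ro:3  ex:4  wr:5
I3  is:12  ro:13  ex:21  wr:22  — struct: DIV busy until I1 writes@11
I4  is:13  ro:14  ex:16  wr:17
I5  is:23  ro:24  ex:32  wr:33  — struct: DIV busy until I3 writes@22
I6  is:24  ro:34  ex:36  wr:37  — RAW R3: wait I5 write@33
I7  is:38  ro:39  ex:43  wr:44  — WAW R4: wait I6 write@37
I8  is:39  ro:45  ex:47  wr:48  — RAW R4: wait I7 write@44

I4 = (13, 14, 16, 17)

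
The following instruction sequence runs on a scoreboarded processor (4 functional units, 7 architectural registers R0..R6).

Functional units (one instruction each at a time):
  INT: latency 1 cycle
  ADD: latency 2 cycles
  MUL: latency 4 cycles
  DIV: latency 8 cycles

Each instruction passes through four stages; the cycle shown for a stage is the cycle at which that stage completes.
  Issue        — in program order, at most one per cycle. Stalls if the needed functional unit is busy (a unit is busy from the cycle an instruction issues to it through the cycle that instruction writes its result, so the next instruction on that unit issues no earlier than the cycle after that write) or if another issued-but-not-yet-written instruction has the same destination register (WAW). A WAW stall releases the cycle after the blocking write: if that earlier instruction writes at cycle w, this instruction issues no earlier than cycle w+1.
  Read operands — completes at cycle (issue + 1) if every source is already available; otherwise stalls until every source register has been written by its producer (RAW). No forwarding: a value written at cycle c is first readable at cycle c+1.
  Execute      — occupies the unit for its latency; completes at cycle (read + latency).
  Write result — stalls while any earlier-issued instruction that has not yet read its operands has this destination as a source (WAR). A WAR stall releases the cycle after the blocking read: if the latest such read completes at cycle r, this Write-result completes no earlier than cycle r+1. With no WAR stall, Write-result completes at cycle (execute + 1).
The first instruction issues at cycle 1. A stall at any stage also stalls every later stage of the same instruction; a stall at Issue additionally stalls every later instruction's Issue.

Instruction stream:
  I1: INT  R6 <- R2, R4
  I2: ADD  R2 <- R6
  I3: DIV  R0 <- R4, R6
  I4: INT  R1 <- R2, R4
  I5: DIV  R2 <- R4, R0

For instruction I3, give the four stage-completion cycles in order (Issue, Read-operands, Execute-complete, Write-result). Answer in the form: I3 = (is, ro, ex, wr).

I1  is:1  ro:2  ex:3  wr:4
I2  is:2  ro:5  ex:7  wr:8  — RAW R6: wait I1 write@4
I3  is:3  ro:5  ex:13  wr:14  — RAW R6: wait I1 write@4
I4  is:5  ro:9  ex:10  wr:11  — struct: INT busy until I1 writes@4, RAW R2: wait I2 write@8
I5  is:15  ro:16  ex:24  wr:25  — struct: DIV busy until I3 writes@14

I3 = (3, 5, 13, 14)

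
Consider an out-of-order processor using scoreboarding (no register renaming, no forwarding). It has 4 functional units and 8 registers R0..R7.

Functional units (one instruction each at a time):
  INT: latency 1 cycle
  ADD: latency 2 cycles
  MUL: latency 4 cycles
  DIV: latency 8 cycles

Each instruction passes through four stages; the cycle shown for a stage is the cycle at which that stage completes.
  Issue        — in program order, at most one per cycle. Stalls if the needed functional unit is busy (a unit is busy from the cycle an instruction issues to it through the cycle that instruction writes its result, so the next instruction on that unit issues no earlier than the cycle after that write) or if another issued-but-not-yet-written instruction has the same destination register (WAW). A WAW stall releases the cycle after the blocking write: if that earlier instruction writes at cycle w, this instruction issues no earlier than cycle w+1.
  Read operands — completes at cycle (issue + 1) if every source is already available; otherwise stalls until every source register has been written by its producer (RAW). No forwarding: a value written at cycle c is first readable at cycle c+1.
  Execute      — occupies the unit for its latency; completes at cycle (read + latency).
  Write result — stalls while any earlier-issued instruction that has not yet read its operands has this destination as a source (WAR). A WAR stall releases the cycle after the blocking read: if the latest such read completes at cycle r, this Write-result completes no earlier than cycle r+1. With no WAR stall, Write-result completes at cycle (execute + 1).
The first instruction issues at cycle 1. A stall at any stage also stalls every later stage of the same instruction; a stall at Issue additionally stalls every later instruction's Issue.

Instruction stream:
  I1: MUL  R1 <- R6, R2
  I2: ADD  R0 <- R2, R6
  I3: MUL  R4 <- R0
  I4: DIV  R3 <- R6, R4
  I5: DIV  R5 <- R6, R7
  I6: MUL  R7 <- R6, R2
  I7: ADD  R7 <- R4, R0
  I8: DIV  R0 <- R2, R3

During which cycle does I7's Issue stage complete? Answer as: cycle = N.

[I1] 1/2/6/7
[I2] 2/3/5/6
[I3] 8/9/13/14  (struct: MUL busy until I1 writes@7)
[I4] 9/15/23/24  (RAW R4: wait I3 write@14)
[I5] 25/26/34/35  (struct: DIV busy until I4 writes@24)
[I6] 26/27/31/32
[I7] 33/34/36/37  (WAW R7: wait I6 write@32)
[I8] 36/37/45/46  (struct: DIV busy until I5 writes@35)

cycle = 33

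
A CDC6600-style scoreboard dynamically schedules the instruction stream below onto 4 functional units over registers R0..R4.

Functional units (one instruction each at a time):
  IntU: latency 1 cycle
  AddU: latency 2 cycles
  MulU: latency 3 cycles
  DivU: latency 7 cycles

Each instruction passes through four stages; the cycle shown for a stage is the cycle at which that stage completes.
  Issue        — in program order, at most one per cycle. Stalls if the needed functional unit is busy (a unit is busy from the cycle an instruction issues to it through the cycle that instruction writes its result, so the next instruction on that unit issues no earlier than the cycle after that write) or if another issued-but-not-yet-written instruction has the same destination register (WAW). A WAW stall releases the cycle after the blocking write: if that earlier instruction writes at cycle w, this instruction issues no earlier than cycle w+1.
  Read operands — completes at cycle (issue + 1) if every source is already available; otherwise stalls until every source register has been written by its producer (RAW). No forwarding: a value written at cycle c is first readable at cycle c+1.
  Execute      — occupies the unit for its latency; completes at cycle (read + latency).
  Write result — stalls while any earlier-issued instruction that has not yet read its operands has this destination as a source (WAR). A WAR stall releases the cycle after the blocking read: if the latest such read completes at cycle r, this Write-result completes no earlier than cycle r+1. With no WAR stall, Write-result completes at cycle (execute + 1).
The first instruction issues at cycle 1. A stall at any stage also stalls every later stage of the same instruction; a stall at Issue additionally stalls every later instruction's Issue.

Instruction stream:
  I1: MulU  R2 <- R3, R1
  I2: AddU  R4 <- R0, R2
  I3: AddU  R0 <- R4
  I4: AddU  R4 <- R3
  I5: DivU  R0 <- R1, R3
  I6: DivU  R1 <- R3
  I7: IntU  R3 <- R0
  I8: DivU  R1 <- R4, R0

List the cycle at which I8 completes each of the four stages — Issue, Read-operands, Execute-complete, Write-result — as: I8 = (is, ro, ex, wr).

1) issue 1, read 2, done 5, write 6
2) issue 2, read 7, done 9, write 10  <RAW R2: wait I1 write@6>
3) issue 11, read 12, done 14, write 15  <struct: AddU busy until I2 writes@10>
4) issue 16, read 17, done 19, write 20  <struct: AddU busy until I3 writes@15>
5) issue 17, read 18, done 25, write 26
6) issue 27, read 28, done 35, write 36  <struct: DivU busy until I5 writes@26>
7) issue 28, read 29, done 30, write 31
8) issue 37, read 38, done 45, write 46  <struct: DivU busy until I6 writes@36>

I8 = (37, 38, 45, 46)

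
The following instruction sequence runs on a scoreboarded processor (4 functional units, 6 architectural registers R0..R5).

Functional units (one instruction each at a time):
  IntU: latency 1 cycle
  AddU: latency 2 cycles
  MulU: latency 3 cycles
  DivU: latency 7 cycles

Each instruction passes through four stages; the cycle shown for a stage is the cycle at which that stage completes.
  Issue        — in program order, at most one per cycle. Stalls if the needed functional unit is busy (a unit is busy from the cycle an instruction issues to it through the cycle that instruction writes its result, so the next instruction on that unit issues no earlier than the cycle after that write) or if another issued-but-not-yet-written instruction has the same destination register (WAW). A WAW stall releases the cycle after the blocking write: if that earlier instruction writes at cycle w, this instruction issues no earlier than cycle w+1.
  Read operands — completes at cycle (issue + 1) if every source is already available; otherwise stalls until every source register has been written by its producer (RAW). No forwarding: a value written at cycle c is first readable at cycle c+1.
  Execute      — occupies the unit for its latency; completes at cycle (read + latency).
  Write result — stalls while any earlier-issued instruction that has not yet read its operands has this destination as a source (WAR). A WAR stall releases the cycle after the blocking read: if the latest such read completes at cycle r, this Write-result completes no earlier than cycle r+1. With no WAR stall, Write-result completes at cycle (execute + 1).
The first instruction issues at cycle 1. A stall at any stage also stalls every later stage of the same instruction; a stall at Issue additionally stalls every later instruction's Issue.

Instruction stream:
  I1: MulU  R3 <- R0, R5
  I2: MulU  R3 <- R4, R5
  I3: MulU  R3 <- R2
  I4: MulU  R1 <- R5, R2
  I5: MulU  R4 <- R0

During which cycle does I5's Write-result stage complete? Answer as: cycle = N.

cycle 1: I1 dispatched to MulU
cycle 2: I1 operands ready
cycle 5: I1 complete
cycle 6: R3←I1
cycle 7: I2 dispatched to MulU
cycle 8: I2 operands ready
cycle 11: I2 complete
cycle 12: R3←I2
cycle 13: I3 dispatched to MulU
cycle 14: I3 operands ready
cycle 17: I3 complete
cycle 18: R3←I3
cycle 19: I4 dispatched to MulU
cycle 20: I4 operands ready
cycle 23: I4 complete
cycle 24: R1←I4
cycle 25: I5 dispatched to MulU
cycle 26: I5 operands ready
cycle 29: I5 complete
cycle 30: R4←I5

cycle = 30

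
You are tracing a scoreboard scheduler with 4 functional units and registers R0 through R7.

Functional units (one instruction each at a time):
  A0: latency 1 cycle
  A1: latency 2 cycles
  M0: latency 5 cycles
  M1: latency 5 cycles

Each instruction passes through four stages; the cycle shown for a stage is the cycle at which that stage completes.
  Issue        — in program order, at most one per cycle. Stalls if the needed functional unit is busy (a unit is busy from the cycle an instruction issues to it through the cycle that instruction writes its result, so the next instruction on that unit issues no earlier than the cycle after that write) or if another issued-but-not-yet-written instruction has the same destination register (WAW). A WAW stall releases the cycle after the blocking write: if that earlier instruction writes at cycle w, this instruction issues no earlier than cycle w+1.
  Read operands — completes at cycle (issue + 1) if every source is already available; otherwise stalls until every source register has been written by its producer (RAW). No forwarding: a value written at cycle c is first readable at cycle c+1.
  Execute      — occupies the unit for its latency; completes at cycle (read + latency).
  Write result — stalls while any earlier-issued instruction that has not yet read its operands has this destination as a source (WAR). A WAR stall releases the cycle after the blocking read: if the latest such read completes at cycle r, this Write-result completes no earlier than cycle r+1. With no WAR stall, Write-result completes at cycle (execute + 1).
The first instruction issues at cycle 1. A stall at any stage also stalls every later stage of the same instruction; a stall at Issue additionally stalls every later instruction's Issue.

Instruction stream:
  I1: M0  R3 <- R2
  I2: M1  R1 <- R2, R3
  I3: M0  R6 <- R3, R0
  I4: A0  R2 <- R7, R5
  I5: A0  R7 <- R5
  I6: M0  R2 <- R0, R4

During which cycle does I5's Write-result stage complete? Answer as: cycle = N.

  I1 | 1 | 2 | 7 | 8
  I2 | 2 | 9 | 14 | 15   RAW R3: wait I1 write@8
  I3 | 9 | 10 | 15 | 16   struct: M0 busy until I1 writes@8
  I4 | 10 | 11 | 12 | 13
  I5 | 14 | 15 | 16 | 17   struct: A0 busy until I4 writes@13
  I6 | 17 | 18 | 23 | 24   struct: M0 busy until I3 writes@16

cycle = 17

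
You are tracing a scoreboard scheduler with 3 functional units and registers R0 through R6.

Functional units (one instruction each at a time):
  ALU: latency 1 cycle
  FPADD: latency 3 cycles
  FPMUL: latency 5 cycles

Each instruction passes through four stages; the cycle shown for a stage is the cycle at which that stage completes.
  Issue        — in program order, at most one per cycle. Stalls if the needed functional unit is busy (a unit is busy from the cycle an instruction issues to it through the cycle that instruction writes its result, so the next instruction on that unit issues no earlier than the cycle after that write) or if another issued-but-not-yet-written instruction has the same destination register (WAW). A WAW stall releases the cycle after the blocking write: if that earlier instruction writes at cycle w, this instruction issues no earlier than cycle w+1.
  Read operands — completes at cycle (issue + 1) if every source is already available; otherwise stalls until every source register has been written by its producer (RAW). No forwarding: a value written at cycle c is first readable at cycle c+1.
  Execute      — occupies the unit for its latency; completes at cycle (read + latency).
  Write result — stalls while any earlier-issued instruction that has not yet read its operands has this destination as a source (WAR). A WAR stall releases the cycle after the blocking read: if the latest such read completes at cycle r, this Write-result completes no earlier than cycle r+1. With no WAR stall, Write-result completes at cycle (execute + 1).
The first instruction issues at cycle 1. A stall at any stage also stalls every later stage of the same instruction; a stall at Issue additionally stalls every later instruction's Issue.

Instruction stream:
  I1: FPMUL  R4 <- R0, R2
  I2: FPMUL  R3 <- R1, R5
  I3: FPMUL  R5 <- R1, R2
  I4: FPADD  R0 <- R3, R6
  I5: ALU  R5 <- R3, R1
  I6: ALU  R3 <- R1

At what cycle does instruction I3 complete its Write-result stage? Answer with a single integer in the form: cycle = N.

[1] I1 dispatched to FPMUL
[2] I1 operands ready
[7] I1 complete
[8] R4←I1
[9] I2 dispatched to FPMUL
[10] I2 operands ready
[15] I2 complete
[16] R3←I2
[17] I3 dispatched to FPMUL
[18] I3 operands ready; I4 dispatched to FPADD
[19] I4 operands ready
[22] I4 complete
[23] I3 complete; R0←I4
[24] R5←I3
[25] I5 dispatched to ALU
[26] I5 operands ready
[27] I5 complete
[28] R5←I5
[29] I6 dispatched to ALU
[30] I6 operands ready
[31] I6 complete
[32] R3←I6

cycle = 24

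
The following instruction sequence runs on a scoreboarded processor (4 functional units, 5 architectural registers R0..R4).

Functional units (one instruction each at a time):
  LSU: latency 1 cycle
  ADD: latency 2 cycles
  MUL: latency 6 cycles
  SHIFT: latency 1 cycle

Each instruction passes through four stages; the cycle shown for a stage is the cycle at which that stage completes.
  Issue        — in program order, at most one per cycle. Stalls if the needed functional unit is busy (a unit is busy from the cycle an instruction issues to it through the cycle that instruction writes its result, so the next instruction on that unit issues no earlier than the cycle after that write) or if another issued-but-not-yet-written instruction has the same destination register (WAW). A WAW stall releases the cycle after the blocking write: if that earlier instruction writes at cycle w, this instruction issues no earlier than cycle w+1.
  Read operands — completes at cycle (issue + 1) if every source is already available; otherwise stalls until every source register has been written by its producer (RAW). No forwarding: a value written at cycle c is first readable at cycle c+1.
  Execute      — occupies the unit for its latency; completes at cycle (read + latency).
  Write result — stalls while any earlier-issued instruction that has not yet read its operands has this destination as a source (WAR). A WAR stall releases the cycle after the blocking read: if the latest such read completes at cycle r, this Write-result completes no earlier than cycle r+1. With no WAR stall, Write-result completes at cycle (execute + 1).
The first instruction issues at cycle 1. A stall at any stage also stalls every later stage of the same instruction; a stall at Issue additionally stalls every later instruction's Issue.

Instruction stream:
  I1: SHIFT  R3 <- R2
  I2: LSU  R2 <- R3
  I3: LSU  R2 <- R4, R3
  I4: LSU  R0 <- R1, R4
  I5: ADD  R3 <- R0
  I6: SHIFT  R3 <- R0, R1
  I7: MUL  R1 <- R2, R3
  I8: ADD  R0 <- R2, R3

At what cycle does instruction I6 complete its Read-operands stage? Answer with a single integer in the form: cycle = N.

1) issue 1, read 2, done 3, write 4
2) issue 2, read 5, done 6, write 7  <RAW R3: wait I1 write@4>
3) issue 8, read 9, done 10, write 11  <struct: LSU busy until I2 writes@7>
4) issue 12, read 13, done 14, write 15  <struct: LSU busy until I3 writes@11>
5) issue 13, read 16, done 18, write 19  <RAW R0: wait I4 write@15>
6) issue 20, read 21, done 22, write 23  <WAW R3: wait I5 write@19>
7) issue 21, read 24, done 30, write 31  <RAW R3: wait I6 write@23>
8) issue 22, read 24, done 26, write 27  <RAW R3: wait I6 write@23>

cycle = 21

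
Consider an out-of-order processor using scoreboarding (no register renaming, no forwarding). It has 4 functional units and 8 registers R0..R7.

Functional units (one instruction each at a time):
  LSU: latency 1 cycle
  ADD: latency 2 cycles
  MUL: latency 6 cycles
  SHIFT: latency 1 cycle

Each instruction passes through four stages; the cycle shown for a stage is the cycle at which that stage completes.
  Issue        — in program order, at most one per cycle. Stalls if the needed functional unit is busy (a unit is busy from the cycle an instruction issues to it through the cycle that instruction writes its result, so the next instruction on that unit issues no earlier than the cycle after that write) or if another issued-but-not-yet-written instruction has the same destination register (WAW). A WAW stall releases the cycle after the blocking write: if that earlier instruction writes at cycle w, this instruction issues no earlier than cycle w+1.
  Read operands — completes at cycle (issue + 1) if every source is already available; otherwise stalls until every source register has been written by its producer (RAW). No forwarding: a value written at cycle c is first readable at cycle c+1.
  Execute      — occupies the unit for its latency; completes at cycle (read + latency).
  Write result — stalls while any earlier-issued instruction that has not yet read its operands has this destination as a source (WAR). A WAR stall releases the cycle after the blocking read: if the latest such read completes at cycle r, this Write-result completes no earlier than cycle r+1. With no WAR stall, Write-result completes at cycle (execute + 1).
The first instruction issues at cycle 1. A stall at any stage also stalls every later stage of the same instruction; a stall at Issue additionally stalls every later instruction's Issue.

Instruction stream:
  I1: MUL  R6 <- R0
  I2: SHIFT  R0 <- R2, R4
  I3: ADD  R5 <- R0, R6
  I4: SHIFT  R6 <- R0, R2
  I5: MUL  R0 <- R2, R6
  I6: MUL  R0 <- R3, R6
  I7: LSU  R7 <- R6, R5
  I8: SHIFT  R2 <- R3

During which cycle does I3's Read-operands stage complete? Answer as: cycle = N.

I1  is:1  ro:2  ex:8  wr:9
I2  is:2  ro:3  ex:4  wr:5
I3  is:3  ro:10  ex:12  wr:13  — RAW R6: wait I1 write@9
I4  is:10  ro:11  ex:12  wr:13  — WAW R6: wait I1 write@9
I5  is:11  ro:14  ex:20  wr:21  — RAW R6: wait I4 write@13
I6  is:22  ro:23  ex:29  wr:30  — struct: MUL busy until I5 writes@21
I7  is:23  ro:24  ex:25  wr:26
I8  is:24  ro:25  ex:26  wr:27

cycle = 10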